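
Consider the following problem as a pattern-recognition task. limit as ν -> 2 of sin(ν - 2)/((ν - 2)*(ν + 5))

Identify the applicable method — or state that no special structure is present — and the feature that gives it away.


Technique: l'Hôpital's rule (0/0) — numerator and denominator both vanish at 2 — a genuine 0/0 form, which is exactly when l'Hôpital applies. One could equally expand both pieces locally and compare leading terms; the rule does that in one stroke.


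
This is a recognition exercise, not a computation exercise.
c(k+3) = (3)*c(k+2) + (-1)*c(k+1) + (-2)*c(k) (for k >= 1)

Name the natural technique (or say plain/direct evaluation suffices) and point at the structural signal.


Best approach: the characteristic-root method — try a geometric ansatz r^k: constant coefficients turn the recurrence into one polynomial equation in r.


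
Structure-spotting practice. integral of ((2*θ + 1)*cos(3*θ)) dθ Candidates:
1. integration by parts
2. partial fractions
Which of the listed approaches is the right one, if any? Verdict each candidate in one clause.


Best approach: integration by parts — the integrand splits as 2*θ + 1 times cos(3*θ) — repeatedly differentiating the polynomial part kills it, which is the parts ladder.
- integration by parts — a fit — the right tool for this form.
- partial fractions — there is no rational-function structure to decompose.


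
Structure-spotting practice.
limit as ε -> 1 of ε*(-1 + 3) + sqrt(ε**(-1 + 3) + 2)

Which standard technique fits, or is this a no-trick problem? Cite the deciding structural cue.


Method: no special technique — the function is continuous at 1; evaluation is itself the limit, no machinery required.


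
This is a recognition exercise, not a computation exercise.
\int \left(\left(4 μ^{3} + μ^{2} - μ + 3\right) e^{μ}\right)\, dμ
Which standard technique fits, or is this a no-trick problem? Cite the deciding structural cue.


Verdict: integration by parts — 4 μ^{3} + μ^{2} - μ + 3 dies after finitely many derivatives while e^{μ} cycles under integration — the tabular/parts setup.


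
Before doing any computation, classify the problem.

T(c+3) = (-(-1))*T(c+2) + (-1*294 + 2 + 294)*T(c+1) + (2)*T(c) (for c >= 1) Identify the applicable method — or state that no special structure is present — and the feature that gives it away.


Best approach: the characteristic-root method — every coefficient is a fixed number and the forcing is zero — substitute r^c and read off the root equation.


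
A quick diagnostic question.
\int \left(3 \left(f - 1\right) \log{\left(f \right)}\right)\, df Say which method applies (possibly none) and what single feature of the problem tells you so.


Technique: integration by parts — a polynomial next to \log{\left(f \right)}: integrate the polynomial, differentiate the log, and the integral simplifies in one pass.


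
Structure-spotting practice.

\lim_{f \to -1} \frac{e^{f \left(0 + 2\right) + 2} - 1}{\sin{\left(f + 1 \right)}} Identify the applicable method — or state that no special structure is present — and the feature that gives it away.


Verdict: l'Hôpital's rule (0/0) — the 0/0 form at -1 is the signature situation for l'Hôpital's rule. A first-order expansion at the point is an equally standard path; the rule packages it.


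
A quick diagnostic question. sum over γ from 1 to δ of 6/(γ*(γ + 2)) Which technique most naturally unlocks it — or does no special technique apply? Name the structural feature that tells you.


Method: telescoping — 6/(γ*(γ + 2)) is a collapsed telescope: expand it into simple fractions to see the cancellation.


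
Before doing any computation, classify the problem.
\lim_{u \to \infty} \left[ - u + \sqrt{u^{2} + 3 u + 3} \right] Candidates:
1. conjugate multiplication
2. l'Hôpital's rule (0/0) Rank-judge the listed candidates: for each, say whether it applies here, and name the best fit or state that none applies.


Technique: conjugate multiplication — \sqrt{u^{2} + 3 u + 3} and u both blow up, but their difference is tame once the conjugate rationalizes it.
- conjugate multiplication: applies; the problem has the shape this method handles.
- l'Hôpital's rule (0/0) — no quotient structure at all: the clash is ∞ minus ∞, which rationalizing converts into a tractable ratio.


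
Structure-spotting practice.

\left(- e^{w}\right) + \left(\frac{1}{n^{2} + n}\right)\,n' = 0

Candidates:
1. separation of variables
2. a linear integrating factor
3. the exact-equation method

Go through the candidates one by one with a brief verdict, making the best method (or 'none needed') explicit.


Diagnosis: separation of variables — solved for the derivative, the right side splits multiplicatively into a function of each variable alone — divide and integrate each side. A Bernoulli substitution applies to this equation as given; separation takes the same equation in its displayed form.
- separation of variables: yes — fits the structure here.
- a linear integrating factor: a nonlinear term in the unknown puts this outside the integrating-factor template.
- the exact-equation method: any potential here is of the trivial single-variable kind; the exact method earns its name only with genuine cross terms.


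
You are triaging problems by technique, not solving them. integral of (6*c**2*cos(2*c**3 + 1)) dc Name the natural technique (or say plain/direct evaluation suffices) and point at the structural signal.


Technique: u-substitution — a chain-rule shadow: 6*c**2 alongside a function of 2*c**3 + 1 means u = 2*c**3 + 1 unwinds the composition in one step.


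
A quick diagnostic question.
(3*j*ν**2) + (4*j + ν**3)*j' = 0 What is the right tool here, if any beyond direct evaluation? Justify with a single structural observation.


Verdict: the exact-equation method — this form is already the differential of something: the matching mixed partials of 3*j*ν**2 and 4*j + ν**3 prove it.


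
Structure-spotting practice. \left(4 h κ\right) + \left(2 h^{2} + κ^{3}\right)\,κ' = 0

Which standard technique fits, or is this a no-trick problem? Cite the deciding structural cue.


Technique: the exact-equation method — the cross partial derivatives of 4 h κ and 2 h^{2} + κ^{3} agree, so the left side is the total differential of one potential in h and κ.


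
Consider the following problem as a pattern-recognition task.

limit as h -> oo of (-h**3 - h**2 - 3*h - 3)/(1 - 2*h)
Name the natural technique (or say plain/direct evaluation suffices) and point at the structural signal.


Verdict: dominant-term comparison — divide by the highest power of h present: lower-order terms vanish and the dominant ratio remains. l'Hôpital's at-infinity variant applies to the expression viewed as a single quotient; the leading-term comparison is the direct route.


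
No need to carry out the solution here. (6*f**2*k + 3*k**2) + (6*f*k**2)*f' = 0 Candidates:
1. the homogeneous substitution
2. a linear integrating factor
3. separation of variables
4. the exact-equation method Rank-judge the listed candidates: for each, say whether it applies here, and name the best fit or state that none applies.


Best approach: the exact-equation method — take the mixed partials of 6*f**2*k + 3*k**2 and 6*f*k**2: they are equal, which certifies an exact differential.
- the homogeneous substitution — the slope changes under joint rescaling, failing the degree-zero test.
- a linear integrating factor: the unknown enters nonlinearly (through a power, a denominator, or a transcendental function), which the linear integrating-factor recipe cannot absorb as-is — any repair would come from a preliminary substitution, not the factor.
- separation of variables: no algebra isolates the independent variable on one side and the unknown on the other.
- the exact-equation method — yes, a natural case for it.


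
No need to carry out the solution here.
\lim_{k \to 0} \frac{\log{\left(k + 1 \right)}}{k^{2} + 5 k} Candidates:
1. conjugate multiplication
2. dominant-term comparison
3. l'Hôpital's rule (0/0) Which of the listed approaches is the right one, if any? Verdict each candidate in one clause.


Best approach: l'Hôpital's rule (0/0) — numerator and denominator both vanish at 0 — a genuine 0/0 form, which is exactly when l'Hôpital applies. One could equally expand both pieces locally and compare leading terms; the rule does that in one stroke.
- conjugate multiplication — rationalization has no target — no divergent radical difference appears.
- dominant-term comparison — no dominant-degree comparison decides it.
- l'Hôpital's rule (0/0) — a fit — the right tool for this form.


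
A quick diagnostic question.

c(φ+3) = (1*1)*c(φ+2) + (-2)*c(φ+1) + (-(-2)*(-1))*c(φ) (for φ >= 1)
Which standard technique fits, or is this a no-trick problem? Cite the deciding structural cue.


Technique: the characteristic-root method — this is the constant-coefficient homogeneous case — the whole solution in φ reduces to a polynomial's roots.


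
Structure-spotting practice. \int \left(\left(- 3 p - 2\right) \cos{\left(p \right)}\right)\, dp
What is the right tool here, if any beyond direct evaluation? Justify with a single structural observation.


Technique: integration by parts — differentiate - 3 p - 2, integrate \cos{\left(p \right)}: each pass lowers the polynomial degree, so parts terminates.


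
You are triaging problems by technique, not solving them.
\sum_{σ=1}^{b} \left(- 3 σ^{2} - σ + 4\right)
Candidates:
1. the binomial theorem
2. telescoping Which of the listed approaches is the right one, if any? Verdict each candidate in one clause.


Method: no special technique — with only polynomial terms in σ present, the classical sum-of-powers identities are all you need.
- the binomial theorem — there is no sum-raised-to-a-power identity hiding in these terms.
- telescoping — the summand is not presented as a shifted difference — a telescoping rewrite may exist, but the displayed structure does not offer one.


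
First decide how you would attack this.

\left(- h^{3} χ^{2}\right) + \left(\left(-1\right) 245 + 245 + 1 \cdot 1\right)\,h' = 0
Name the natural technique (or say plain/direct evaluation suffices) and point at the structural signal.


Diagnosis: separation of variables — the slope splits multiplicatively: χ^{2} carrying all χ-dependence times h^{3} carrying all h-dependence — separate and integrate.


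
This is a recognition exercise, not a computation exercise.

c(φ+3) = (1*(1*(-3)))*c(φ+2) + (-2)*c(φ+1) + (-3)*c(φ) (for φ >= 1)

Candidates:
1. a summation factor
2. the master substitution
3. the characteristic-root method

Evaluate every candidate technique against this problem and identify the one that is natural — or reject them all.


Diagnosis: the characteristic-root method — no index-dependence in the weights and nothing inhomogeneous: classic characteristic-equation setup.
- a summation factor — a summation factor telescopes one-step recursions; this one carries higher-order memory.
- the master substitution — with no divided-index recursive call, reindexing by powers of a base buys nothing.
- the characteristic-root method: a fit — the right tool for this form.


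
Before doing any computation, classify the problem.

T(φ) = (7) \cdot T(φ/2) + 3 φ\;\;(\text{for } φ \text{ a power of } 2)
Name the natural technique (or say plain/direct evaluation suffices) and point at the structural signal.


Verdict: the master substitution — the argument contracts 2-fold per step: reindex φ exponentially and solve the linear recurrence in the new index.


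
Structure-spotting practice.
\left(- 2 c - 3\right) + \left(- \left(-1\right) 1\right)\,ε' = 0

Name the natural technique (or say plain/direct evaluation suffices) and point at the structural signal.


Best approach: no special technique — solved for the derivative, no ε appears — this is antidifferentiation in c wearing ODE clothing.


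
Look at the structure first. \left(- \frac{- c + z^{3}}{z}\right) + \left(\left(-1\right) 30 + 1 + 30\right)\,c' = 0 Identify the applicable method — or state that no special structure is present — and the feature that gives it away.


Method: a linear integrating factor — linear in the unknown with genuine forcing: multiply through by the exponential of the integrated coefficient and the left side closes into one derivative.


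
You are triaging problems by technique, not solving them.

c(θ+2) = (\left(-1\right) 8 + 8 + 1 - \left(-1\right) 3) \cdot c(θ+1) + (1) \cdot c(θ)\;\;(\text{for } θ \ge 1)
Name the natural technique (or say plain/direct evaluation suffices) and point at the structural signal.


Verdict: the characteristic-root method — this is the constant-coefficient homogeneous case — the whole solution in θ reduces to a polynomial's roots.


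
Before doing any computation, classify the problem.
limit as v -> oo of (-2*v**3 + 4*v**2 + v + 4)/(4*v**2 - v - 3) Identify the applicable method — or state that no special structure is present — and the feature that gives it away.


Verdict: dominant-term comparison — at large v only the top-degree terms survive; compare the leading terms and the limit falls out. l'Hôpital's at-infinity variant applies to the expression viewed as a single quotient; the leading-term comparison is the direct route.


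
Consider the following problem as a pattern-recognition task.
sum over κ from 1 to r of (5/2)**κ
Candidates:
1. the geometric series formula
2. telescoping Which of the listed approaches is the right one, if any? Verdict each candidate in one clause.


Diagnosis: the geometric series formula — the ratio of consecutive terms is the constant 5/2, independent of the index — a geometric sum.
- the geometric series formula — yes — fits the structure here.
- telescoping: computed from the summand as displayed, the partial sums build up without the pairwise collapse telescoping exploits.


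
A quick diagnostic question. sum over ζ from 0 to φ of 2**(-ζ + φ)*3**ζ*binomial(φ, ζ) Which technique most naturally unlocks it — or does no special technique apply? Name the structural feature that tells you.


Technique: the binomial theorem — terms weighting binomial(φ, ζ) against matched powers of 3 and 2 reassemble into (3 + 2)^φ by the binomial theorem.


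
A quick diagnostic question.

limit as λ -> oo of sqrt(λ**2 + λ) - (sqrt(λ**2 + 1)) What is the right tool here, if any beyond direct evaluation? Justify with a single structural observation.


Method: conjugate multiplication — this difference gives up after one conjugate multiplication — the radical structure cancels against its conjugate.


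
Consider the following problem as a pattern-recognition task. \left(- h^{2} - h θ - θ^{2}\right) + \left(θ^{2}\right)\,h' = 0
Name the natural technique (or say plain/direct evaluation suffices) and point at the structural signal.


Technique: the homogeneous substitution — the slope is degree-zero homogeneous: the ratio substitution v = h/θ collapses it.


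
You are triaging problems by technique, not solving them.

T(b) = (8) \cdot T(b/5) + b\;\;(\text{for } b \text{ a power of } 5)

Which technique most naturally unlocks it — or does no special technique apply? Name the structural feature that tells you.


Diagnosis: the master substitution — treat m = log base 5 of b as the new clock: one recursion step advances m by one while b scales by 5.


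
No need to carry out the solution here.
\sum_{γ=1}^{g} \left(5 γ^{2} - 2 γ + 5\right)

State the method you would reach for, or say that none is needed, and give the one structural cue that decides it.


Verdict: no special technique — constant-multiple powers of γ with no cancellation partners and no common ratio — use the standard power-sum formulas.


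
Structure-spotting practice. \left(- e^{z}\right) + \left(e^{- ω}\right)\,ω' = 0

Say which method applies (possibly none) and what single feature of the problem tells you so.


Diagnosis: separation of variables — all dependence on the two variables factors apart, the defining separable shape. One could also solve this as an exact equation; with each coefficient in its own variable, separating is the same work with fewer steps.


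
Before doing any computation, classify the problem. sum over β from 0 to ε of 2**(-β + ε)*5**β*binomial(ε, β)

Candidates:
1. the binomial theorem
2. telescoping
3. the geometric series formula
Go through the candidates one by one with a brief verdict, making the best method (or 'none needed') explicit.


Method: the binomial theorem — terms weighting binomial(ε, β) against matched powers of 5 and 2 reassemble into (5 + 2)^ε by the binomial theorem.
- the binomial theorem — applicable, and directly so.
- telescoping — in the displayed form, no term reappears at a neighboring index to cancel against.
- the geometric series formula: dividing successive terms gives an index-dependent quantity, not a constant.


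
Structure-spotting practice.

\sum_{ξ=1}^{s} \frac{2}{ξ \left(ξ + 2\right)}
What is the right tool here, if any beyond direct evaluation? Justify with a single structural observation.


Method: telescoping — the denominator's roots in \frac{2}{ξ \left(ξ + 2\right)} sit an integer apart: decomposition produces a self-cancelling chain.


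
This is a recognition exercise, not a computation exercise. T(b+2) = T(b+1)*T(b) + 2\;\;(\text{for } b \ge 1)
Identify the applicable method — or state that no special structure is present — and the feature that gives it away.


Method: no special technique — nonlinear feedback in the recursion rules out every root- or factor-based technique.


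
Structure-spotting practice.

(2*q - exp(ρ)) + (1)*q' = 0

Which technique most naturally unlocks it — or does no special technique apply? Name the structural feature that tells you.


Diagnosis: a linear integrating factor — q enters only linearly with coefficient 2; multiply by exp of the integral of 2 and the left side becomes one derivative.


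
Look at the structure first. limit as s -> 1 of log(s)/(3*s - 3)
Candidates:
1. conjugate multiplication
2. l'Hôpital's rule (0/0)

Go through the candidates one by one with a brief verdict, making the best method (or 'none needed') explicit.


Method: l'Hôpital's rule (0/0) — plug in 1: top and bottom both hit zero, so differentiate each and retry. Expanding numerator and denominator to first order gives the same value — the rule automates exactly that.
- conjugate multiplication: the conjugate move applies to radical differences, which this is not.
- l'Hôpital's rule (0/0) — yes, a natural case for it.


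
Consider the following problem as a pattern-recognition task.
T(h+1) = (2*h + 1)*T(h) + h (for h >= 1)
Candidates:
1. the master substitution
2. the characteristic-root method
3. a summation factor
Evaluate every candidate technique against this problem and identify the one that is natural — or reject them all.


Diagnosis: a summation factor — one-term recursion with variable weight 2*h + 1 is solved by product normalization, not by root-finding.
- the master substitution — the recursion steps by a constant offset, so exponential reindexing is pointless.
- the characteristic-root method — an index-dependent weight blocks the pure exponential ansatz.
- a summation factor: applicable, and directly so.


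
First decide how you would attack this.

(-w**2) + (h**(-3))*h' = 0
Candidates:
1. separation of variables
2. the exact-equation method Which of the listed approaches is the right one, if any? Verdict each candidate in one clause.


Method: separation of variables — one side of the product carries the independent variable, the other the unknown — the textbook separation shape.
- separation of variables: applies; the problem has the shape this method handles.
- the exact-equation method — the cross-partial test holds only vacuously — each coefficient lives in its own variable, so the exactness machinery reads no structure the split form does not already show.


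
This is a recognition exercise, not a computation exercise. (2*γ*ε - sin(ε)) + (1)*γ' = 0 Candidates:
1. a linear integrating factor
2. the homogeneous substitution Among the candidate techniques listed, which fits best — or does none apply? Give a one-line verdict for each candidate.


Diagnosis: a linear integrating factor — the unknown enters only to the first power against a nonzero forcing term — the integrating-factor template applies directly.
- a linear integrating factor: yes — fits the structure here.
- the homogeneous substitution: the slope does not depend on the ratio of the variables alone.


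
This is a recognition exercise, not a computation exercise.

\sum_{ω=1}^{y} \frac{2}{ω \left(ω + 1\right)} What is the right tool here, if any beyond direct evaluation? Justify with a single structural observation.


Verdict: telescoping — poles of \frac{2}{ω \left(ω + 1\right)} differ by an integer, the telltale of a telescoping partial-fraction sum.


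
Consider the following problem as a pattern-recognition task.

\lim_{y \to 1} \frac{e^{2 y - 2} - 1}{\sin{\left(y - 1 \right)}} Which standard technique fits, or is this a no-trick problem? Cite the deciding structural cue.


Best approach: l'Hôpital's rule (0/0) — plug in 1: top and bottom both hit zero, so differentiate each and retry. A first-order expansion at the point is an equally standard path; the rule packages it.


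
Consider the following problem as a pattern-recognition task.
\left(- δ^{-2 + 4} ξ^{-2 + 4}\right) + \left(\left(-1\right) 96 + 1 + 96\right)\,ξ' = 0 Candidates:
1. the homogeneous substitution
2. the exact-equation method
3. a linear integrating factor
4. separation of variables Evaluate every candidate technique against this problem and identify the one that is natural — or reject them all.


Best approach: separation of variables — all dependence on the two variables factors apart, the defining separable shape.
- the homogeneous substitution — the slope does not depend on the ratio of the variables alone.
- the exact-equation method: the mixed-partials test fails on this split — it is not an exact differential as presented.
- a linear integrating factor: the unknown enters nonlinearly (through a power, a denominator, or a transcendental function), which the linear integrating-factor recipe cannot absorb as-is — any repair would come from a preliminary substitution, not the factor.
- separation of variables: yes — fits the structure here.


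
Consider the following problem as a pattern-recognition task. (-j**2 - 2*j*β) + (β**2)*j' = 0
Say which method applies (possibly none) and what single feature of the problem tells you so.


Verdict: the homogeneous substitution — the slope is degree-zero homogeneous: the ratio substitution v = j/β collapses it. This doubles as a Bernoulli equation in the unknown as written; the homogeneous route needs no setup at all.


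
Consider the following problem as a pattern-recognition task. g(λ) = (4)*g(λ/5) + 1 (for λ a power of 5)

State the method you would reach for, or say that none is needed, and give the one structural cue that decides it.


Diagnosis: the master substitution — the argument contracts 5-fold per step: reindex λ exponentially and solve the linear recurrence in the new index.


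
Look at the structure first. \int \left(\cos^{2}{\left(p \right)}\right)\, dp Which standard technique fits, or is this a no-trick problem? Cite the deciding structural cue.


Best approach: a trigonometric identity — \cos^{2}{\left(p \right)} is an even power — the power-reduction identity rewrites it into first-degree cosines.


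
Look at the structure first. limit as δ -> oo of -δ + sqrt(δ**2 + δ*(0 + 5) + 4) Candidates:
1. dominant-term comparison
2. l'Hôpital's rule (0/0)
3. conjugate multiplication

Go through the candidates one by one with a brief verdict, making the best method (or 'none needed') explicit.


Technique: conjugate multiplication — the ∞ − ∞ radical form is the exact trigger for the conjugate maneuver.
- dominant-term comparison — no dominant-degree comparison decides it.
- l'Hôpital's rule (0/0): the expression is a difference driving to ∞ − ∞, not a 0/0 quotient — there is no ratio for the rule to differentiate.
- conjugate multiplication — applies; the problem has the shape this method handles.


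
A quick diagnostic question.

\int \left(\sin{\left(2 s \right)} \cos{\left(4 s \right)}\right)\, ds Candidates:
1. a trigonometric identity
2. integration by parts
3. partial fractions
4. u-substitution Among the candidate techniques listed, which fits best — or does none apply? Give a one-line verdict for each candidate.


Verdict: a trigonometric identity — distinct frequencies under one product (\sin{\left(2 s \right)} \cos{\left(4 s \right)}): the product-to-sum identity is the systematic route to an integrable form.
- a trigonometric identity: applies; the problem has the shape this method handles.
- integration by parts: not the fit here: there is no polynomial factor to ladder down — parts can still close the trigonometric product by recursion, though the identity rewrite is the direct route.
- partial fractions: there is no rational-function structure to decompose.
- u-substitution: no subexpression of the integrand serves as a whole-integral substitution inner — individual terms may offer their own, but none carries its derivative as a factor of the full integrand; a working change of variable would have to be constructed from outside the expression.


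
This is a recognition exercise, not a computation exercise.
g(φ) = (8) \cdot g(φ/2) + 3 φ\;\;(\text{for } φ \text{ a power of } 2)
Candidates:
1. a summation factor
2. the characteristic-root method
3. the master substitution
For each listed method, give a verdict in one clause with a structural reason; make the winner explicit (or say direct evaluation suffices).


Diagnosis: the master substitution — the argument contracts 2-fold per step: reindex φ exponentially and solve the linear recurrence in the new index.
- a summation factor — the recursion divides its index rather than shifting it — there is no previous-term chain for a summation factor to telescope.
- the characteristic-root method — the recursion divides its index rather than shifting it — outside the constant-shift family the root method covers.
- the master substitution: applies; the problem has the shape this method handles.


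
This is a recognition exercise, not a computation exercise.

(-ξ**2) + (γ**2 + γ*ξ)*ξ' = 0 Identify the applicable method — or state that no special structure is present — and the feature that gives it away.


Technique: the homogeneous substitution — solved for the derivative, the right side is unchanged under scaling γ and ξ together — it depends only on the ratio ξ/γ, so substitute a single ratio variable. This can also be massaged into Bernoulli form (the roles of the variables may need exchanging); the homogeneous substitution avoids that setup.


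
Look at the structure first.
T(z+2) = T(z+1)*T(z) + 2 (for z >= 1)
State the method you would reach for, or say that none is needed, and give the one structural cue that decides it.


Technique: no special technique — nonlinear feedback in the recursion rules out every root- or factor-based technique.


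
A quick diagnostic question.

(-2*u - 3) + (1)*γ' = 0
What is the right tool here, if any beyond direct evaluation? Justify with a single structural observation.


Method: no special technique — solved for the derivative, no γ appears — this is antidifferentiation in u wearing ODE clothing.


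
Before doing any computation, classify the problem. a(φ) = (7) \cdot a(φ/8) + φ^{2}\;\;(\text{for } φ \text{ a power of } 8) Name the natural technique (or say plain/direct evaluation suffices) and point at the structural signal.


Best approach: the master substitution — treat m = log base 8 of φ as the new clock: one recursion step advances m by one while φ scales by 8.


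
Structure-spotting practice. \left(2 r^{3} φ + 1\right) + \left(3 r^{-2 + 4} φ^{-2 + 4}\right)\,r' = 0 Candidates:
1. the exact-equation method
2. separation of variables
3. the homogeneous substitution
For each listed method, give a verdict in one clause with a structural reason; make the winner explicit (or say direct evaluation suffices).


Best approach: the exact-equation method — because the two cross partials coincide, the form is conservative as written — recover its potential in (φ, r).
- the exact-equation method — yes — fits the structure here.
- separation of variables: no division isolates the independent variable from the unknown.
- the homogeneous substitution: the ratio of the variables does not determine the slope.


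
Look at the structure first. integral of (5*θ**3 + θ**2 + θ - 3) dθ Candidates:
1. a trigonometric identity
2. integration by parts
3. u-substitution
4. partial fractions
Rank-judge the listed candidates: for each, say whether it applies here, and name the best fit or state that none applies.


Technique: no special technique — nothing composite, nothing rational, nothing trigonometric — each constant-multiple power of θ integrates by the power rule alone.
- a trigonometric identity — with no trigonometric functions present, identity rewriting has no target.
- integration by parts — parts would only shuffle a directly integrable integrand.
- u-substitution: no substitution does more than relabel what direct integration already handles.
- partial fractions: the expression is not a ratio of polynomials that decomposes further.


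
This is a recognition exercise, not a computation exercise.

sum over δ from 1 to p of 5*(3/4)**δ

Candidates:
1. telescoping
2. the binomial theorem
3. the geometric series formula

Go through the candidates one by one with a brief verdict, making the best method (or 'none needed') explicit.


Technique: the geometric series formula — consecutive terms stand in a fixed index-free ratio — the geometric sum formula closes it.
- telescoping: in the displayed form, no term reappears at a neighboring index to cancel against.
- the binomial theorem: the terms do not reassemble into a binomial power.
- the geometric series formula: yes — fits the structure here.


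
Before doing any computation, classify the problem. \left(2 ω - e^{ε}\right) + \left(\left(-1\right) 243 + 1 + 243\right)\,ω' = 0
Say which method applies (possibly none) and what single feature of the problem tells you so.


Method: a linear integrating factor — arrange it as ω' + 2·ω = (the forcing term) and the integrating factor does the rest.


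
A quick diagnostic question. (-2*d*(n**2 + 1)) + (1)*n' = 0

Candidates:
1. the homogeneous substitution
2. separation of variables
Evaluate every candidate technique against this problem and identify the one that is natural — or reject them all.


Method: separation of variables — solved for the derivative, the right side splits multiplicatively into a function of each variable alone — divide and integrate each side.
- the homogeneous substitution: rescaling both variables together changes the slope, so no ratio substitution collapses it.
- separation of variables — yes — fits the structure here.


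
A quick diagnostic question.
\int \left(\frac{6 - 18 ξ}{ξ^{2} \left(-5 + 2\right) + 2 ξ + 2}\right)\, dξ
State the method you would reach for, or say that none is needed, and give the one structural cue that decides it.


Best approach: u-substitution — the only nontrivial dependence routes through (ξ^{2} \left(-5 + 2\right) + 2 ξ + 2), whose derivative supplies the leftover factor up to a constant multiple — u = (ξ^{2} \left(-5 + 2\right) + 2 ξ + 2) flattens it.


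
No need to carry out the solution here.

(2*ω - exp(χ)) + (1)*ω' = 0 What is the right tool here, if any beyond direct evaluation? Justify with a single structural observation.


Best approach: a linear integrating factor — ω enters only linearly with coefficient 2; multiply by exp of the integral of 2 and the left side becomes one derivative.


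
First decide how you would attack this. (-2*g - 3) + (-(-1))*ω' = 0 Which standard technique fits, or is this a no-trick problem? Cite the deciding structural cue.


Diagnosis: no special technique — the slope is a function of g alone, so integrate both sides directly.


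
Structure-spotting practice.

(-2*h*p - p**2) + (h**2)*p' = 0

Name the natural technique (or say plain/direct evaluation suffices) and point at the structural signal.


Diagnosis: the homogeneous substitution — scaling h and p together leaves the slope fixed — it depends only on p/h, so substitute the ratio. A Bernoulli rewrite works here as the equation stands — the homogeneous substitution is the more immediate reading.


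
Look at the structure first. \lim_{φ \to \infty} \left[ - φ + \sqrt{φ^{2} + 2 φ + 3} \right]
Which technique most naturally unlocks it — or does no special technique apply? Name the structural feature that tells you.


Verdict: conjugate multiplication — divergence minus divergence hides a finite answer — expose it by pairing \sqrt{φ^{2} + 2 φ + 3} - φ with its conjugate.


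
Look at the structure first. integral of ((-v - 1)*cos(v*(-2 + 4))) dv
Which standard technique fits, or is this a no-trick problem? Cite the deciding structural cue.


Verdict: integration by parts — the integrand splits as -v - 1 times cos(v*(-2 + 4)) — repeatedly differentiating the polynomial part kills it, which is the parts ladder.


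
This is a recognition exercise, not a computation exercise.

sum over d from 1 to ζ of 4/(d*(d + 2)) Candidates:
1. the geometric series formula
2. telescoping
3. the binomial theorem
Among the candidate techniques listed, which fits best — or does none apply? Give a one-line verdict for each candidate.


Diagnosis: telescoping — after splitting 4/(d*(d + 2)) into partial fractions, the pieces are shifted copies of one function and cancel telescopically.
- the geometric series formula — there is no constant term-to-term ratio.
- telescoping — applies; the problem has the shape this method handles.
- the binomial theorem: there is no pair of bases whose matched powers would reassemble into a single binomial power.


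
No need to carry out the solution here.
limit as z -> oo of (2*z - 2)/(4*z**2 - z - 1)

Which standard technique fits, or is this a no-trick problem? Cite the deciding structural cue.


Best approach: dominant-term comparison — divide through by the highest power of z; every lower-order term dies and the dominant terms decide the limit. Viewed as a single quotient this is an ∞/∞ form — an at-infinity application of l'Hôpital's rule would also resolve it; comparing leading growth reads the answer without differentiating.


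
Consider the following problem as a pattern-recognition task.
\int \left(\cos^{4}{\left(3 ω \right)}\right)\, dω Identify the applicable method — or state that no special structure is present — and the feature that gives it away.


Verdict: a trigonometric identity — apply power reduction to \cos^{4}{\left(3 ω \right)}; each application halves the trigonometric degree.


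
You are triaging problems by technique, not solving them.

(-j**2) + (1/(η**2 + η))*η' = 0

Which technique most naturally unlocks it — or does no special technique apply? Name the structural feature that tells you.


Diagnosis: separation of variables — the derivative equals a pure function of j (namely j**2) times a pure function of η (namely η**2 + η); divide and integrate each side. A Bernoulli rewrite would carry it as the equation stands — separating the variables needs no rearrangement either.


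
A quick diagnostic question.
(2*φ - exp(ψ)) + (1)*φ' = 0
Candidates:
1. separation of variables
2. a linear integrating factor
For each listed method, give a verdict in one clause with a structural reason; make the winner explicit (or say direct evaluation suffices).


Best approach: a linear integrating factor — the equation is linear in φ with coefficient 2; multiplying by the integrating factor exp(∫2) makes the left side a perfect derivative.
- separation of variables — no algebra isolates the independent variable on one side and the unknown on the other.
- a linear integrating factor: yes, a natural case for it.


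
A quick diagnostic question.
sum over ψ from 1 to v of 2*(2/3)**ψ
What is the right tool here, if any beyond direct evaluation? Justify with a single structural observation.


Best approach: the geometric series formula — each summand is the previous one scaled by 2/3; that constant multiplier is itself the geometric structure.


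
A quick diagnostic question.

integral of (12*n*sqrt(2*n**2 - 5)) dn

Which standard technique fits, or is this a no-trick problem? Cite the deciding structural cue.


Method: u-substitution — read it as f(2*n**2 - 5) times a constant multiple of d(2*n**2 - 5): one substitution, u = 2*n**2 - 5, finishes it.


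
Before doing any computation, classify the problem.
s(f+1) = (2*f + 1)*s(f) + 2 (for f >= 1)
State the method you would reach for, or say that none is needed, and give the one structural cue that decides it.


Verdict: a summation factor — because the multiplier 2*f + 1 is index-dependent, divide through by its running product and sum the resulting differences.


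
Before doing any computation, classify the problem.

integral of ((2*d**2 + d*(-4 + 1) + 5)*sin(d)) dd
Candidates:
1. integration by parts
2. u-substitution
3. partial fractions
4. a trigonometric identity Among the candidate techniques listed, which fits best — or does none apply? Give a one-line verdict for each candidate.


Best approach: integration by parts — a polynomial factor (2*d**2 + d*(-4 + 1) + 5) multiplies sin(d); differentiating (2*d**2 + d*(-4 + 1) + 5) lowers its degree while sin(d) integrates cleanly, so parts wins.
- integration by parts: applies; the problem has the shape this method handles.
- u-substitution — no subexpression of the integrand serves as a whole-integral substitution inner — individual terms may offer their own, but none carries its derivative as a factor of the full integrand; a working change of variable would have to be constructed from outside the expression.
- partial fractions: there is no rational-function structure to decompose.
- a trigonometric identity: there is no trigonometric structure whose rewriting would simplify the integrand.


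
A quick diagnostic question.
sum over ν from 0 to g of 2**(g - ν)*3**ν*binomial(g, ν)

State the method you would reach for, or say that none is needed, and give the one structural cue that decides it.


Diagnosis: the binomial theorem — the summand is term ν of a binomial expansion in 3 and 2; the whole sum is a single power.


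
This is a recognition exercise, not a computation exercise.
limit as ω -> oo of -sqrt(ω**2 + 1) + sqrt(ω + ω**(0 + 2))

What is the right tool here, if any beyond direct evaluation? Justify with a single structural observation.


Verdict: conjugate multiplication — sqrt(ω + ω**(0 + 2)) and sqrt(ω**2 + 1) both blow up, but their difference is tame once the conjugate rationalizes it.


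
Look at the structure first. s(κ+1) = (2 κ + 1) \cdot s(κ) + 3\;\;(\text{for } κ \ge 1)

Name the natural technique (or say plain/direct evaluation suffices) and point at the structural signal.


Method: a summation factor — because the multiplier 2 κ + 1 is index-dependent, divide through by its running product and sum the resulting differences.
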